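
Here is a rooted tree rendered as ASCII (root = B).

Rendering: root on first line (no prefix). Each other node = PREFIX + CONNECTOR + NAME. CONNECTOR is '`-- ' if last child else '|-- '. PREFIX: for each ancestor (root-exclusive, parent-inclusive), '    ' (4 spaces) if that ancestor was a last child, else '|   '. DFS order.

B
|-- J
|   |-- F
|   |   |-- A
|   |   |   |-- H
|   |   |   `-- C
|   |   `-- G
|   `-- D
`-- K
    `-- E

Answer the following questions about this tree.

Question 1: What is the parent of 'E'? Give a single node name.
Scan adjacency: E appears as child of K

Answer: K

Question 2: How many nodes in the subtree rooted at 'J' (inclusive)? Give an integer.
Subtree rooted at J contains: A, C, D, F, G, H, J
Count = 7

Answer: 7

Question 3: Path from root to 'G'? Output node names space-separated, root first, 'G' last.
Answer: B J F G

Derivation:
Walk down from root: B -> J -> F -> G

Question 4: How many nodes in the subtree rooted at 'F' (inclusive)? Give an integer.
Answer: 5

Derivation:
Subtree rooted at F contains: A, C, F, G, H
Count = 5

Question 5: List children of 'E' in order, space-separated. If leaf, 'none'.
Answer: none

Derivation:
Node E's children (from adjacency): (leaf)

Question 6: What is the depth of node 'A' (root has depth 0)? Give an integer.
Path from root to A: B -> J -> F -> A
Depth = number of edges = 3

Answer: 3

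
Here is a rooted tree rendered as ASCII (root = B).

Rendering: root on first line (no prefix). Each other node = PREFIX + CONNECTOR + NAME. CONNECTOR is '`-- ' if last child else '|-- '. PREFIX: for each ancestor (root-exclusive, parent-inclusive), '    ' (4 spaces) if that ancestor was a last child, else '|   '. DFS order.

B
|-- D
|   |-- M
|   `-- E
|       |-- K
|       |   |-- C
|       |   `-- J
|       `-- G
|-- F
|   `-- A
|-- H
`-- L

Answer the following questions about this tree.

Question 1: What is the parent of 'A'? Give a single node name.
Answer: F

Derivation:
Scan adjacency: A appears as child of F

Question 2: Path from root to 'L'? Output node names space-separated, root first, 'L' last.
Walk down from root: B -> L

Answer: B L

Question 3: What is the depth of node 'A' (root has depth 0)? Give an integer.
Path from root to A: B -> F -> A
Depth = number of edges = 2

Answer: 2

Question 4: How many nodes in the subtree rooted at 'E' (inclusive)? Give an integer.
Subtree rooted at E contains: C, E, G, J, K
Count = 5

Answer: 5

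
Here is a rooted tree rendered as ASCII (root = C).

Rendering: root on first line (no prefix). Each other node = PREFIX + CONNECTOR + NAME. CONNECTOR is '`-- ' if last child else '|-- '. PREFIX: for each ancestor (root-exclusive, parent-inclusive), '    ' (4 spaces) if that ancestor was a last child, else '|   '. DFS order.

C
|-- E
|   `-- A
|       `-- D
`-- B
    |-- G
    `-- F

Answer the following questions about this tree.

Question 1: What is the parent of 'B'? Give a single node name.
Scan adjacency: B appears as child of C

Answer: C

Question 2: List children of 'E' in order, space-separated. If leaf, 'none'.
Answer: A

Derivation:
Node E's children (from adjacency): A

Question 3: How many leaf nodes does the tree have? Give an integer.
Answer: 3

Derivation:
Leaves (nodes with no children): D, F, G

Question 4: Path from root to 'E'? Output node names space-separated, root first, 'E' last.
Walk down from root: C -> E

Answer: C E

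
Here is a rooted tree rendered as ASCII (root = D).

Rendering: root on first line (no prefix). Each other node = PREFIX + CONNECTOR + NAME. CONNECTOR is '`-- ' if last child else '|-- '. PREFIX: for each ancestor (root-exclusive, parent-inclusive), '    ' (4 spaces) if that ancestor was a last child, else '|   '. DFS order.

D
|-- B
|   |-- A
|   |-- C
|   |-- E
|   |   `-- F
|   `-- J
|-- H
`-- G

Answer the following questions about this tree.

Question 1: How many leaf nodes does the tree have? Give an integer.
Leaves (nodes with no children): A, C, F, G, H, J

Answer: 6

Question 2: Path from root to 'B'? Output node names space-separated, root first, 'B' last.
Walk down from root: D -> B

Answer: D B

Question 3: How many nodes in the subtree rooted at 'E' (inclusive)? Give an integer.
Answer: 2

Derivation:
Subtree rooted at E contains: E, F
Count = 2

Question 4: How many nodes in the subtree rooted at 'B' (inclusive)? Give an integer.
Answer: 6

Derivation:
Subtree rooted at B contains: A, B, C, E, F, J
Count = 6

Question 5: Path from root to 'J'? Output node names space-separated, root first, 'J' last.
Walk down from root: D -> B -> J

Answer: D B J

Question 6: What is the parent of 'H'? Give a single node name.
Answer: D

Derivation:
Scan adjacency: H appears as child of D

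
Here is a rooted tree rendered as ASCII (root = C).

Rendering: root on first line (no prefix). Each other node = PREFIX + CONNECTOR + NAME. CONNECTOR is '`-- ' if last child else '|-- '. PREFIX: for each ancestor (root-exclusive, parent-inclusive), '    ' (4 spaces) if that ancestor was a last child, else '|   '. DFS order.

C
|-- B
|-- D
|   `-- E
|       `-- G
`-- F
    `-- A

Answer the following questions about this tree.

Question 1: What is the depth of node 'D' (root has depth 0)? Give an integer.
Path from root to D: C -> D
Depth = number of edges = 1

Answer: 1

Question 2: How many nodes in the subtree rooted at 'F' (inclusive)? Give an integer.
Answer: 2

Derivation:
Subtree rooted at F contains: A, F
Count = 2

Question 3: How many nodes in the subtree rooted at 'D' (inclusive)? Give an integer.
Subtree rooted at D contains: D, E, G
Count = 3

Answer: 3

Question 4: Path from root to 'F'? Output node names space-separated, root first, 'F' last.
Answer: C F

Derivation:
Walk down from root: C -> F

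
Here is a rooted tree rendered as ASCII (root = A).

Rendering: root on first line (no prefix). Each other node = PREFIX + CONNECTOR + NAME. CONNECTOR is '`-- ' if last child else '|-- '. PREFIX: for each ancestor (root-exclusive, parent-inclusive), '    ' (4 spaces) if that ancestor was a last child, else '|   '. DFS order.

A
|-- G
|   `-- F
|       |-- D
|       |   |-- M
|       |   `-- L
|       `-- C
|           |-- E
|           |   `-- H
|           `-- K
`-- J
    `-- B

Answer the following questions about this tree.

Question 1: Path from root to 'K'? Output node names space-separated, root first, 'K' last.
Answer: A G F C K

Derivation:
Walk down from root: A -> G -> F -> C -> K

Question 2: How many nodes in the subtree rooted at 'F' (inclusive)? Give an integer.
Answer: 8

Derivation:
Subtree rooted at F contains: C, D, E, F, H, K, L, M
Count = 8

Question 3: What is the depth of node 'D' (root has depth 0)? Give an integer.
Answer: 3

Derivation:
Path from root to D: A -> G -> F -> D
Depth = number of edges = 3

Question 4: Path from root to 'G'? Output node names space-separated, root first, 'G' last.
Answer: A G

Derivation:
Walk down from root: A -> G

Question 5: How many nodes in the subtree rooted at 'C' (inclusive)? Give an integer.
Subtree rooted at C contains: C, E, H, K
Count = 4

Answer: 4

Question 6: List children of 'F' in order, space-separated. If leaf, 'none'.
Answer: D C

Derivation:
Node F's children (from adjacency): D, C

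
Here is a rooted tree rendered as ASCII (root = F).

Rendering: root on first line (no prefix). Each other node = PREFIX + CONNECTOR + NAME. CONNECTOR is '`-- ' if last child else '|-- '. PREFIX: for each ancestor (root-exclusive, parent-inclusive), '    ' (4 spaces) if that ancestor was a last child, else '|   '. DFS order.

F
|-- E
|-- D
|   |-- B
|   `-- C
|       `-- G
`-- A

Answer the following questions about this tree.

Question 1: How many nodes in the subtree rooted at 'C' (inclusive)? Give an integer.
Subtree rooted at C contains: C, G
Count = 2

Answer: 2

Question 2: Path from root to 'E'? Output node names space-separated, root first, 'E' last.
Answer: F E

Derivation:
Walk down from root: F -> E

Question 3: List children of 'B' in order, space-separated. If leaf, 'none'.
Answer: none

Derivation:
Node B's children (from adjacency): (leaf)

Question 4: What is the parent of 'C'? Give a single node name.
Answer: D

Derivation:
Scan adjacency: C appears as child of D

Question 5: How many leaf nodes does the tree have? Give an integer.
Leaves (nodes with no children): A, B, E, G

Answer: 4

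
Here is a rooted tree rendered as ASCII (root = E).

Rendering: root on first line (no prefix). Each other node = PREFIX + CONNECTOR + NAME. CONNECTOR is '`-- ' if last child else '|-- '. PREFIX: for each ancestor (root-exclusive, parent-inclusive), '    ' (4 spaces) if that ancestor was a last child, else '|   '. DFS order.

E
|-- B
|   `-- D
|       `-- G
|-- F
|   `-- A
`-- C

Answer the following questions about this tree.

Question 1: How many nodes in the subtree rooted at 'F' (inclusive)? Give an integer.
Subtree rooted at F contains: A, F
Count = 2

Answer: 2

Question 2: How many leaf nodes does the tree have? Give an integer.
Answer: 3

Derivation:
Leaves (nodes with no children): A, C, G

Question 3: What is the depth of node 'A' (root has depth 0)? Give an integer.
Answer: 2

Derivation:
Path from root to A: E -> F -> A
Depth = number of edges = 2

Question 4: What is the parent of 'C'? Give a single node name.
Scan adjacency: C appears as child of E

Answer: E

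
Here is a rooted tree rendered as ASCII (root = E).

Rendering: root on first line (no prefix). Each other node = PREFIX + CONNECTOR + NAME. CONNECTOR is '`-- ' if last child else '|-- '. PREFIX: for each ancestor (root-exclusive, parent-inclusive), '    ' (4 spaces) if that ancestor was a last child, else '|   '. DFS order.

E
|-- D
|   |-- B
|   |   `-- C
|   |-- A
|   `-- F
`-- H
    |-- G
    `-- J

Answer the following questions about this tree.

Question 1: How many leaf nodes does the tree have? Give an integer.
Answer: 5

Derivation:
Leaves (nodes with no children): A, C, F, G, J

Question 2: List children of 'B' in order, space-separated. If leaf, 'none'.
Node B's children (from adjacency): C

Answer: C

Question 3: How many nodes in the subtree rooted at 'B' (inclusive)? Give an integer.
Subtree rooted at B contains: B, C
Count = 2

Answer: 2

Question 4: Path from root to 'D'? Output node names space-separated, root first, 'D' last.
Walk down from root: E -> D

Answer: E D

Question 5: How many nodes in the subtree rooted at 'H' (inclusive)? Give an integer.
Answer: 3

Derivation:
Subtree rooted at H contains: G, H, J
Count = 3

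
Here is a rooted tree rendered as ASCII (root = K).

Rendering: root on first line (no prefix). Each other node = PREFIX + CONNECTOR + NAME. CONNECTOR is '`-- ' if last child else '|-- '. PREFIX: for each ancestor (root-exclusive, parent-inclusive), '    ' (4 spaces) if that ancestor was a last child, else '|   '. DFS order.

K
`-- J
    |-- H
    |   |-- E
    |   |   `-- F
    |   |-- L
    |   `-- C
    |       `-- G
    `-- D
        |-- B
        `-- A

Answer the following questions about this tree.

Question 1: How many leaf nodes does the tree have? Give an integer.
Leaves (nodes with no children): A, B, F, G, L

Answer: 5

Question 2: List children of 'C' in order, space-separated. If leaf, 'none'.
Node C's children (from adjacency): G

Answer: G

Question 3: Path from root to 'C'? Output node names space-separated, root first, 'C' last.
Walk down from root: K -> J -> H -> C

Answer: K J H C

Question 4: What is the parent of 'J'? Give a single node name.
Answer: K

Derivation:
Scan adjacency: J appears as child of K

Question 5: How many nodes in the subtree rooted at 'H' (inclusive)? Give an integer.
Answer: 6

Derivation:
Subtree rooted at H contains: C, E, F, G, H, L
Count = 6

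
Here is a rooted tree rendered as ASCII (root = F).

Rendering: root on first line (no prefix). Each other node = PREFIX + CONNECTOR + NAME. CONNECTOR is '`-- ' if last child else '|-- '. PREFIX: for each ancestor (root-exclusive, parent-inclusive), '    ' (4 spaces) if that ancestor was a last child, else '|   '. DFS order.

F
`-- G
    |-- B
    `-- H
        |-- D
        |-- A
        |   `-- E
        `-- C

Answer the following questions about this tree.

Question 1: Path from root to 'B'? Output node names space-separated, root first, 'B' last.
Answer: F G B

Derivation:
Walk down from root: F -> G -> B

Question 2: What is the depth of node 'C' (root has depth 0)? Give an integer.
Path from root to C: F -> G -> H -> C
Depth = number of edges = 3

Answer: 3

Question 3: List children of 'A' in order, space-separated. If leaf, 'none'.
Answer: E

Derivation:
Node A's children (from adjacency): E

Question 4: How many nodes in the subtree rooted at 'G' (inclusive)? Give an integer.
Subtree rooted at G contains: A, B, C, D, E, G, H
Count = 7

Answer: 7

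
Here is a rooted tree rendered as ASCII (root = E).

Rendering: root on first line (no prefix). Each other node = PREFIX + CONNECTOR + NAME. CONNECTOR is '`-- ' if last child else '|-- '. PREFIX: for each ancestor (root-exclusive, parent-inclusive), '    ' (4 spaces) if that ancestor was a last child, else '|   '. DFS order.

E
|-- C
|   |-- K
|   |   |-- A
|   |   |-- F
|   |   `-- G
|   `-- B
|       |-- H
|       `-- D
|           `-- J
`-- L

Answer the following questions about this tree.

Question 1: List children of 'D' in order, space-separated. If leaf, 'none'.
Answer: J

Derivation:
Node D's children (from adjacency): J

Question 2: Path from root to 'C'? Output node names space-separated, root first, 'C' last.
Answer: E C

Derivation:
Walk down from root: E -> C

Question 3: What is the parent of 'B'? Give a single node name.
Scan adjacency: B appears as child of C

Answer: C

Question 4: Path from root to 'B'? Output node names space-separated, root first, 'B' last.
Answer: E C B

Derivation:
Walk down from root: E -> C -> B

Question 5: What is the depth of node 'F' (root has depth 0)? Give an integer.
Answer: 3

Derivation:
Path from root to F: E -> C -> K -> F
Depth = number of edges = 3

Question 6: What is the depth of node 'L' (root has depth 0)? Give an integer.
Path from root to L: E -> L
Depth = number of edges = 1

Answer: 1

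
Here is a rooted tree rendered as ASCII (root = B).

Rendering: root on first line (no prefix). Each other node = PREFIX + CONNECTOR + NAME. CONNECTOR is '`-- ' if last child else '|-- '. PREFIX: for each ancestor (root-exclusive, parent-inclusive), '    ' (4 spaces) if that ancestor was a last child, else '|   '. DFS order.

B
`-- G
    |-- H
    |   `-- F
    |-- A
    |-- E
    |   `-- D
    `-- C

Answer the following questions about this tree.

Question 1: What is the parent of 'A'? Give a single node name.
Answer: G

Derivation:
Scan adjacency: A appears as child of G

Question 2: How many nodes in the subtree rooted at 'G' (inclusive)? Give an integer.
Answer: 7

Derivation:
Subtree rooted at G contains: A, C, D, E, F, G, H
Count = 7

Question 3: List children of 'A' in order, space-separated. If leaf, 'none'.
Answer: none

Derivation:
Node A's children (from adjacency): (leaf)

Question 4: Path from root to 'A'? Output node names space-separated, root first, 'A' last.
Walk down from root: B -> G -> A

Answer: B G A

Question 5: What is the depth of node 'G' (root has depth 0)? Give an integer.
Path from root to G: B -> G
Depth = number of edges = 1

Answer: 1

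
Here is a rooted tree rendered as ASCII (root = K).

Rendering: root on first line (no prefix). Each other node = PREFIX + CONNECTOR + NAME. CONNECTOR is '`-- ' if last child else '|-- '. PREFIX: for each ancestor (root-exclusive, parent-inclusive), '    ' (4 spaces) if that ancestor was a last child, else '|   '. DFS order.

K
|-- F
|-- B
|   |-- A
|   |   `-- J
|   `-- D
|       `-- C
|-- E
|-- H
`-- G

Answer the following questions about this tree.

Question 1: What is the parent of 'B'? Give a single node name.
Answer: K

Derivation:
Scan adjacency: B appears as child of K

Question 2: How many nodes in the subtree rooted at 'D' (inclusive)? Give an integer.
Subtree rooted at D contains: C, D
Count = 2

Answer: 2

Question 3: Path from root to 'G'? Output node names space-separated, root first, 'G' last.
Answer: K G

Derivation:
Walk down from root: K -> G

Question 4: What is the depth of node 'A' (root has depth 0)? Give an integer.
Path from root to A: K -> B -> A
Depth = number of edges = 2

Answer: 2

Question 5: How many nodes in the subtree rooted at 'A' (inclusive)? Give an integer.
Answer: 2

Derivation:
Subtree rooted at A contains: A, J
Count = 2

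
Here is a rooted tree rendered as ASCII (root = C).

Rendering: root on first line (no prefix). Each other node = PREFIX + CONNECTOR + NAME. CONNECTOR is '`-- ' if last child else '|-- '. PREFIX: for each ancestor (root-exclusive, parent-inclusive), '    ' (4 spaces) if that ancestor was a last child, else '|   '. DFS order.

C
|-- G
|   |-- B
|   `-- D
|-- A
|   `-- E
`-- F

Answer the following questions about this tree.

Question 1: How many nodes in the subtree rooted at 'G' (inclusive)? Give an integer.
Subtree rooted at G contains: B, D, G
Count = 3

Answer: 3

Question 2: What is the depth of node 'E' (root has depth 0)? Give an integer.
Answer: 2

Derivation:
Path from root to E: C -> A -> E
Depth = number of edges = 2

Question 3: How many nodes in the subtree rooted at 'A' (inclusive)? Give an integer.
Subtree rooted at A contains: A, E
Count = 2

Answer: 2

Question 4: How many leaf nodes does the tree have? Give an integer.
Leaves (nodes with no children): B, D, E, F

Answer: 4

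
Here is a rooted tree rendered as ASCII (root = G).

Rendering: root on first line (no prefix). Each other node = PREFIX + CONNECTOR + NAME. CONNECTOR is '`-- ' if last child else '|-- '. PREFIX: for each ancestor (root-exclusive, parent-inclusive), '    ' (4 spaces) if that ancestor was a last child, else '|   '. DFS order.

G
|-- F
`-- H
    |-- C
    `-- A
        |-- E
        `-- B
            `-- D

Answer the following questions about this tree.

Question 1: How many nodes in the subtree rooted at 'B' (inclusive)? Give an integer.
Subtree rooted at B contains: B, D
Count = 2

Answer: 2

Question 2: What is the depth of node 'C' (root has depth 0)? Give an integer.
Answer: 2

Derivation:
Path from root to C: G -> H -> C
Depth = number of edges = 2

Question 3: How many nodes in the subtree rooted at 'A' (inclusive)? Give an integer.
Answer: 4

Derivation:
Subtree rooted at A contains: A, B, D, E
Count = 4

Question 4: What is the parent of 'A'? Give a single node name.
Answer: H

Derivation:
Scan adjacency: A appears as child of H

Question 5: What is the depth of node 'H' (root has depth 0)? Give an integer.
Answer: 1

Derivation:
Path from root to H: G -> H
Depth = number of edges = 1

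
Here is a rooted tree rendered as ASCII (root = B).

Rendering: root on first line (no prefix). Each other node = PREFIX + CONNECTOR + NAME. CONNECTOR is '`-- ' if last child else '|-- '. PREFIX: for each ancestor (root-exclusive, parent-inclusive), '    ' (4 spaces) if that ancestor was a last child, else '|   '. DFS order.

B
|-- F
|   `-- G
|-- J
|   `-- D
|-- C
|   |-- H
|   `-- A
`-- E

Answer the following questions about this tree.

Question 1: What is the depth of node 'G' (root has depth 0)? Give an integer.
Answer: 2

Derivation:
Path from root to G: B -> F -> G
Depth = number of edges = 2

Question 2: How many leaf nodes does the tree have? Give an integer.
Leaves (nodes with no children): A, D, E, G, H

Answer: 5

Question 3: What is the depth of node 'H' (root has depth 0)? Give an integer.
Answer: 2

Derivation:
Path from root to H: B -> C -> H
Depth = number of edges = 2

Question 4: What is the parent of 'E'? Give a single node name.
Answer: B

Derivation:
Scan adjacency: E appears as child of B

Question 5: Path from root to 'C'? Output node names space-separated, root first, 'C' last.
Walk down from root: B -> C

Answer: B C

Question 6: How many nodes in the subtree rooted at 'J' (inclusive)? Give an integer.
Answer: 2

Derivation:
Subtree rooted at J contains: D, J
Count = 2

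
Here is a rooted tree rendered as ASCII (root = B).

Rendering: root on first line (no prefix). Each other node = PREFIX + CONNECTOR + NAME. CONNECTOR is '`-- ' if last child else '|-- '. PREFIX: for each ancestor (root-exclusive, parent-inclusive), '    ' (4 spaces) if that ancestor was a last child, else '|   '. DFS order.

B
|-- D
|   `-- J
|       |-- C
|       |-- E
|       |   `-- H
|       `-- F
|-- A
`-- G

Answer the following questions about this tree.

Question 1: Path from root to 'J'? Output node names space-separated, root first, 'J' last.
Walk down from root: B -> D -> J

Answer: B D J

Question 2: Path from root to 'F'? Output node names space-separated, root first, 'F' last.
Walk down from root: B -> D -> J -> F

Answer: B D J F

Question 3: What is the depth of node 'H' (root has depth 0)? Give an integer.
Path from root to H: B -> D -> J -> E -> H
Depth = number of edges = 4

Answer: 4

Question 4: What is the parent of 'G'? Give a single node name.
Answer: B

Derivation:
Scan adjacency: G appears as child of B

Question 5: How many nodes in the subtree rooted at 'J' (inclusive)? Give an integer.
Subtree rooted at J contains: C, E, F, H, J
Count = 5

Answer: 5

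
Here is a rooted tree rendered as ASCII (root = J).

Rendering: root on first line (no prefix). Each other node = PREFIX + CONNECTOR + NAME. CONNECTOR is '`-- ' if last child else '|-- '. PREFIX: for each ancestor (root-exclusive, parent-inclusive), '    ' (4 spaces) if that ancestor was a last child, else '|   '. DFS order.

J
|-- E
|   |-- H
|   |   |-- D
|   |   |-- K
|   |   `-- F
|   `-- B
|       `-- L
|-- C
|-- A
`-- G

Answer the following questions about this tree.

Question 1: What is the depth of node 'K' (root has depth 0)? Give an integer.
Path from root to K: J -> E -> H -> K
Depth = number of edges = 3

Answer: 3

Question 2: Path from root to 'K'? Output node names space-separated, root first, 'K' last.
Answer: J E H K

Derivation:
Walk down from root: J -> E -> H -> K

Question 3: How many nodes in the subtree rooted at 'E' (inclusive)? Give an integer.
Subtree rooted at E contains: B, D, E, F, H, K, L
Count = 7

Answer: 7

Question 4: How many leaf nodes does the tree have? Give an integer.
Answer: 7

Derivation:
Leaves (nodes with no children): A, C, D, F, G, K, L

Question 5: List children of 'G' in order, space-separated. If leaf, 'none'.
Node G's children (from adjacency): (leaf)

Answer: none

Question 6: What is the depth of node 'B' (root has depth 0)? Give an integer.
Path from root to B: J -> E -> B
Depth = number of edges = 2

Answer: 2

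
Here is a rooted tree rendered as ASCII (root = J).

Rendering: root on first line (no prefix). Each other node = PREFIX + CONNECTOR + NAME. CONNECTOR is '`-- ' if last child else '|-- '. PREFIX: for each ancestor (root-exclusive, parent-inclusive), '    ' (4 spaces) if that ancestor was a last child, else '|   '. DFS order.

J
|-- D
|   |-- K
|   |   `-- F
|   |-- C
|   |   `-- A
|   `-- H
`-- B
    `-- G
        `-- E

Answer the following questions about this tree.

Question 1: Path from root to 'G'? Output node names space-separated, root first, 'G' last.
Walk down from root: J -> B -> G

Answer: J B G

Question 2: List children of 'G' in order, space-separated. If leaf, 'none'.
Node G's children (from adjacency): E

Answer: E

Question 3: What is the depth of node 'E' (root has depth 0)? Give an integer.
Path from root to E: J -> B -> G -> E
Depth = number of edges = 3

Answer: 3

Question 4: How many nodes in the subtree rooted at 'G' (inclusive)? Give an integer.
Answer: 2

Derivation:
Subtree rooted at G contains: E, G
Count = 2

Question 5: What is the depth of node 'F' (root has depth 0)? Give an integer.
Answer: 3

Derivation:
Path from root to F: J -> D -> K -> F
Depth = number of edges = 3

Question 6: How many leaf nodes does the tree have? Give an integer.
Leaves (nodes with no children): A, E, F, H

Answer: 4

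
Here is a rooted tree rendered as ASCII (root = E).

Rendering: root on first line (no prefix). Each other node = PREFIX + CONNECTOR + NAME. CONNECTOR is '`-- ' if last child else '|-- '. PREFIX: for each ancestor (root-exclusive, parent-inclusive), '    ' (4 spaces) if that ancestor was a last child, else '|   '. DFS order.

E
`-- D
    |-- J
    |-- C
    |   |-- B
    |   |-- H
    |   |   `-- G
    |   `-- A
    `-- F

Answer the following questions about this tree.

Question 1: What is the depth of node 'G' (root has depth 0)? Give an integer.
Answer: 4

Derivation:
Path from root to G: E -> D -> C -> H -> G
Depth = number of edges = 4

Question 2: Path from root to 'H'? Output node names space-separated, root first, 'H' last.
Answer: E D C H

Derivation:
Walk down from root: E -> D -> C -> H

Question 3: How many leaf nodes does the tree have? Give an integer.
Answer: 5

Derivation:
Leaves (nodes with no children): A, B, F, G, J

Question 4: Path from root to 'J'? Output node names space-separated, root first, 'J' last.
Answer: E D J

Derivation:
Walk down from root: E -> D -> J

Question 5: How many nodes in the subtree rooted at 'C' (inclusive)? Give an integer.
Answer: 5

Derivation:
Subtree rooted at C contains: A, B, C, G, H
Count = 5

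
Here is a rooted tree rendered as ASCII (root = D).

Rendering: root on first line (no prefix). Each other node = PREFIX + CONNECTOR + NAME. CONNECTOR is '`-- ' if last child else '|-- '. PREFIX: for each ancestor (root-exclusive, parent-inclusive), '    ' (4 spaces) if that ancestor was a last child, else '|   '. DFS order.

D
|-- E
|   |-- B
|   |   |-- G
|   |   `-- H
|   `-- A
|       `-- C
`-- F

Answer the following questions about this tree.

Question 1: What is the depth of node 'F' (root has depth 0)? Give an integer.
Answer: 1

Derivation:
Path from root to F: D -> F
Depth = number of edges = 1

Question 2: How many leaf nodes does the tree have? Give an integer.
Leaves (nodes with no children): C, F, G, H

Answer: 4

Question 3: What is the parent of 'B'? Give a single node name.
Answer: E

Derivation:
Scan adjacency: B appears as child of E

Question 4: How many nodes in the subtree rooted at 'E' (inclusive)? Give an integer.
Answer: 6

Derivation:
Subtree rooted at E contains: A, B, C, E, G, H
Count = 6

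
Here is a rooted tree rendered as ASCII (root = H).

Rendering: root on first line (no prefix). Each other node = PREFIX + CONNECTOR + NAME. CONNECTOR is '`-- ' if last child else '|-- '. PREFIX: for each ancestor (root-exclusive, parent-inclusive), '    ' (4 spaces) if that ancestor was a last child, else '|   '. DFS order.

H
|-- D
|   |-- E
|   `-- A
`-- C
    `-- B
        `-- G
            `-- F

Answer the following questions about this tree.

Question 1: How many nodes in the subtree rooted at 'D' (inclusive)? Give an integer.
Subtree rooted at D contains: A, D, E
Count = 3

Answer: 3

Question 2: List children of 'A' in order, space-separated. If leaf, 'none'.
Answer: none

Derivation:
Node A's children (from adjacency): (leaf)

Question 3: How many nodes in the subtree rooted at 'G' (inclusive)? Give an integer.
Subtree rooted at G contains: F, G
Count = 2

Answer: 2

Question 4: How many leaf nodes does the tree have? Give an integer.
Leaves (nodes with no children): A, E, F

Answer: 3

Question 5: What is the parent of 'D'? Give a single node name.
Scan adjacency: D appears as child of H

Answer: H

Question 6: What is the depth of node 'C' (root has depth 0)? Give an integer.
Answer: 1

Derivation:
Path from root to C: H -> C
Depth = number of edges = 1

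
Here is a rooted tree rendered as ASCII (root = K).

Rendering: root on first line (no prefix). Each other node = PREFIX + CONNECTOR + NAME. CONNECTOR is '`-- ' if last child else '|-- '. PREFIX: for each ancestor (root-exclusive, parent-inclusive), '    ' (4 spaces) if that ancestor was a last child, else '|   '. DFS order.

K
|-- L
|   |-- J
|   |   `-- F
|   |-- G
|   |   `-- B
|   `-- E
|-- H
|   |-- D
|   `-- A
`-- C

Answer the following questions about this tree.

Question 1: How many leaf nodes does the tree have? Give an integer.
Leaves (nodes with no children): A, B, C, D, E, F

Answer: 6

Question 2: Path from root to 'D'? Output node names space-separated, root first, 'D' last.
Walk down from root: K -> H -> D

Answer: K H D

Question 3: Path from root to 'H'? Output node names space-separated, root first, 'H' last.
Answer: K H

Derivation:
Walk down from root: K -> H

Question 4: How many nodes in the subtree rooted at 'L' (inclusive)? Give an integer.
Answer: 6

Derivation:
Subtree rooted at L contains: B, E, F, G, J, L
Count = 6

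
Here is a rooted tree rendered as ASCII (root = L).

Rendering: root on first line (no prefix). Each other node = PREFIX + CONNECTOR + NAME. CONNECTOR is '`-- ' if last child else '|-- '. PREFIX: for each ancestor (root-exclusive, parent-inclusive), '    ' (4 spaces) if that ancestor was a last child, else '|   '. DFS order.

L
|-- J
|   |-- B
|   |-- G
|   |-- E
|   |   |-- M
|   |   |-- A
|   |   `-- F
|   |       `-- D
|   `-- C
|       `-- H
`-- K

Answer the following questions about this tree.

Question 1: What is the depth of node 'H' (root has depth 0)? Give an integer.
Path from root to H: L -> J -> C -> H
Depth = number of edges = 3

Answer: 3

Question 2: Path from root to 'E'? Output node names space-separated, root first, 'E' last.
Answer: L J E

Derivation:
Walk down from root: L -> J -> E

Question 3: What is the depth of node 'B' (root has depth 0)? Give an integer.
Path from root to B: L -> J -> B
Depth = number of edges = 2

Answer: 2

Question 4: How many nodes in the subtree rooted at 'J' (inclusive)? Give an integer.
Subtree rooted at J contains: A, B, C, D, E, F, G, H, J, M
Count = 10

Answer: 10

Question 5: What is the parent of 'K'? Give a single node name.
Answer: L

Derivation:
Scan adjacency: K appears as child of L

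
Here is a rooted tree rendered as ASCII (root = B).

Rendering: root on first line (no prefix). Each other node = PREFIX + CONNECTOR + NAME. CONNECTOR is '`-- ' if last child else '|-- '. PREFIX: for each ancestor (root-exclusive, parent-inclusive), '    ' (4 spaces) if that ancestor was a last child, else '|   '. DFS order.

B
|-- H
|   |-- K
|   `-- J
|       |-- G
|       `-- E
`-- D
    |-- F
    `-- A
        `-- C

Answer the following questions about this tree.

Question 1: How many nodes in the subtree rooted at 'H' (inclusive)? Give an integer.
Answer: 5

Derivation:
Subtree rooted at H contains: E, G, H, J, K
Count = 5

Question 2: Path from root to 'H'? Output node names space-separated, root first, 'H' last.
Walk down from root: B -> H

Answer: B H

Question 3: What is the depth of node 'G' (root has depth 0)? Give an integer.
Answer: 3

Derivation:
Path from root to G: B -> H -> J -> G
Depth = number of edges = 3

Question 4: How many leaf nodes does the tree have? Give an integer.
Answer: 5

Derivation:
Leaves (nodes with no children): C, E, F, G, K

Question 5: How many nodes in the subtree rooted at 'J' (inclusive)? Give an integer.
Subtree rooted at J contains: E, G, J
Count = 3

Answer: 3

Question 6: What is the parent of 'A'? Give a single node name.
Answer: D

Derivation:
Scan adjacency: A appears as child of D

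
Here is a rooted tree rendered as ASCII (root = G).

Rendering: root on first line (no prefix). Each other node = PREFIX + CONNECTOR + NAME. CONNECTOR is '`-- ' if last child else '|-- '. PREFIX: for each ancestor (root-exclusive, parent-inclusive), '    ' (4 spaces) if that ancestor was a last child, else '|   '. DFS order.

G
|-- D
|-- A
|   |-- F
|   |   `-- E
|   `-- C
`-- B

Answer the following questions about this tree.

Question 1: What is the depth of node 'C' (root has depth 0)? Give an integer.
Path from root to C: G -> A -> C
Depth = number of edges = 2

Answer: 2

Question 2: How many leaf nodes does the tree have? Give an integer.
Answer: 4

Derivation:
Leaves (nodes with no children): B, C, D, E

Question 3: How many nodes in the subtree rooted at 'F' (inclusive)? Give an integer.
Answer: 2

Derivation:
Subtree rooted at F contains: E, F
Count = 2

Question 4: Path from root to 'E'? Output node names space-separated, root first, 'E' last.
Walk down from root: G -> A -> F -> E

Answer: G A F E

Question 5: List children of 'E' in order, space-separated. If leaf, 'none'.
Answer: none

Derivation:
Node E's children (from adjacency): (leaf)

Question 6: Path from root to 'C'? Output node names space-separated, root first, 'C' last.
Answer: G A C

Derivation:
Walk down from root: G -> A -> C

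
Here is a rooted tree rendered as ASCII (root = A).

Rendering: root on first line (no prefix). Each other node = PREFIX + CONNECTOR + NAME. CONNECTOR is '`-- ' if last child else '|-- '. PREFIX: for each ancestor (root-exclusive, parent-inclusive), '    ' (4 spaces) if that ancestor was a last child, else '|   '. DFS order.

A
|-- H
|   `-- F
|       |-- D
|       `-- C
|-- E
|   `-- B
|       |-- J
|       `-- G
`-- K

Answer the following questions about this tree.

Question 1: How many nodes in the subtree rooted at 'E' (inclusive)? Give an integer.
Subtree rooted at E contains: B, E, G, J
Count = 4

Answer: 4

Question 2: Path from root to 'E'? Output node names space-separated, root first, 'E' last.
Walk down from root: A -> E

Answer: A E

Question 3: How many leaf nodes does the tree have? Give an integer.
Leaves (nodes with no children): C, D, G, J, K

Answer: 5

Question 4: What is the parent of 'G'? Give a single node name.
Answer: B

Derivation:
Scan adjacency: G appears as child of B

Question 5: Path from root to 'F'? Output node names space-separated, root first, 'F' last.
Walk down from root: A -> H -> F

Answer: A H F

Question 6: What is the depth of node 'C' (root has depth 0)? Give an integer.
Path from root to C: A -> H -> F -> C
Depth = number of edges = 3

Answer: 3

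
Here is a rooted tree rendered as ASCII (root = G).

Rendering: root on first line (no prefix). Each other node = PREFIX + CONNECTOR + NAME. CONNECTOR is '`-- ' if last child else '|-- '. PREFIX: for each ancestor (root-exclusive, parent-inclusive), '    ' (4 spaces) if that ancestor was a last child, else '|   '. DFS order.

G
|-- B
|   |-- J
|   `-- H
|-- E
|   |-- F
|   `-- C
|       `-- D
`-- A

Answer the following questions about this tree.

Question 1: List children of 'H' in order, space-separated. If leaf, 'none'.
Answer: none

Derivation:
Node H's children (from adjacency): (leaf)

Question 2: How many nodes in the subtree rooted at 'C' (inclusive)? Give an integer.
Answer: 2

Derivation:
Subtree rooted at C contains: C, D
Count = 2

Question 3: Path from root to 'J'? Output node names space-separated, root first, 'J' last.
Walk down from root: G -> B -> J

Answer: G B J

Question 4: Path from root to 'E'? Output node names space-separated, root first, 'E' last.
Answer: G E

Derivation:
Walk down from root: G -> E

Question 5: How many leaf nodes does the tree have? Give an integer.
Answer: 5

Derivation:
Leaves (nodes with no children): A, D, F, H, J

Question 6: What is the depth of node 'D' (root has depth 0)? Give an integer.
Path from root to D: G -> E -> C -> D
Depth = number of edges = 3

Answer: 3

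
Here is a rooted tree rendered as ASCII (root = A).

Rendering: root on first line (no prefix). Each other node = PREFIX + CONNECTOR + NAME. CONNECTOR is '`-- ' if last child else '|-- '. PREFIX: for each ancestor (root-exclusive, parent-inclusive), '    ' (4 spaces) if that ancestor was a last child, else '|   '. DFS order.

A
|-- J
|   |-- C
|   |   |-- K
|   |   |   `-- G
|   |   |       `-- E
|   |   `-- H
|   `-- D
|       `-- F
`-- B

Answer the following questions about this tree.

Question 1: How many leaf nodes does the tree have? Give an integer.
Leaves (nodes with no children): B, E, F, H

Answer: 4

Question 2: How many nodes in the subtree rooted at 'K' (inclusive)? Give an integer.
Subtree rooted at K contains: E, G, K
Count = 3

Answer: 3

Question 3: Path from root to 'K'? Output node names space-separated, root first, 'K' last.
Walk down from root: A -> J -> C -> K

Answer: A J C K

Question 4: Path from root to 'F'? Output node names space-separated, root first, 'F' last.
Walk down from root: A -> J -> D -> F

Answer: A J D F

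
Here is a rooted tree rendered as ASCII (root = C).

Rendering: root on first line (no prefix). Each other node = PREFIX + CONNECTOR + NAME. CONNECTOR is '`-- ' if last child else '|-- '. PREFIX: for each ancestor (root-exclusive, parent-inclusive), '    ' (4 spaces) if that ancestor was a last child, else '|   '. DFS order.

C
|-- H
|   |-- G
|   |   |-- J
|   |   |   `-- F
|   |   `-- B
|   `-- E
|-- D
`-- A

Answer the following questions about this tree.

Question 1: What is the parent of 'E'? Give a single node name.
Scan adjacency: E appears as child of H

Answer: H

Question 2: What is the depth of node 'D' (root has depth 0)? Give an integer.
Answer: 1

Derivation:
Path from root to D: C -> D
Depth = number of edges = 1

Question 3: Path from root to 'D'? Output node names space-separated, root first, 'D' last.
Walk down from root: C -> D

Answer: C D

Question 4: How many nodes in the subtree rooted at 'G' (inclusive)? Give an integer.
Subtree rooted at G contains: B, F, G, J
Count = 4

Answer: 4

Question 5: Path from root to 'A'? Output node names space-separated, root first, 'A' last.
Walk down from root: C -> A

Answer: C A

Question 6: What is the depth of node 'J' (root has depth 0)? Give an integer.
Path from root to J: C -> H -> G -> J
Depth = number of edges = 3

Answer: 3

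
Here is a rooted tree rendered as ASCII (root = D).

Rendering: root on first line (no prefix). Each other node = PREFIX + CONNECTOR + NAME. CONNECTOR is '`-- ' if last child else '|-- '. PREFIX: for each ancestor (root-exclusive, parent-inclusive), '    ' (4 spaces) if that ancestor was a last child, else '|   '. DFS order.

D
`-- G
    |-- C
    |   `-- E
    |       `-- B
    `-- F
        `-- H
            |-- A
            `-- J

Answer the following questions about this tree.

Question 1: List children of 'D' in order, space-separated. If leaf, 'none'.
Answer: G

Derivation:
Node D's children (from adjacency): G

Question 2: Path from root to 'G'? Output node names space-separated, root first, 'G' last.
Answer: D G

Derivation:
Walk down from root: D -> G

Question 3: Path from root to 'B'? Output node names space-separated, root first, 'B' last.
Answer: D G C E B

Derivation:
Walk down from root: D -> G -> C -> E -> B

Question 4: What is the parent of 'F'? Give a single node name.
Scan adjacency: F appears as child of G

Answer: G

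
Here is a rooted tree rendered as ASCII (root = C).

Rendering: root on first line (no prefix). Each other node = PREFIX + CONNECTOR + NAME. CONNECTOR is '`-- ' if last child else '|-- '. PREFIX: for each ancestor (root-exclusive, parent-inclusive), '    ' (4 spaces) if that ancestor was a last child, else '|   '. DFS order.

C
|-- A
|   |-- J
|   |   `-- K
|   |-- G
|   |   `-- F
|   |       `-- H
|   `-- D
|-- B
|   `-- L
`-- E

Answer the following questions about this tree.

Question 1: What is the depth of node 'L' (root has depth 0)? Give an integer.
Path from root to L: C -> B -> L
Depth = number of edges = 2

Answer: 2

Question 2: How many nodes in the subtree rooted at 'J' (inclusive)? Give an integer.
Answer: 2

Derivation:
Subtree rooted at J contains: J, K
Count = 2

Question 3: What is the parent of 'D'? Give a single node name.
Scan adjacency: D appears as child of A

Answer: A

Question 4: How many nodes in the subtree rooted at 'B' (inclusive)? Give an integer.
Answer: 2

Derivation:
Subtree rooted at B contains: B, L
Count = 2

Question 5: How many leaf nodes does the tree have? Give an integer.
Leaves (nodes with no children): D, E, H, K, L

Answer: 5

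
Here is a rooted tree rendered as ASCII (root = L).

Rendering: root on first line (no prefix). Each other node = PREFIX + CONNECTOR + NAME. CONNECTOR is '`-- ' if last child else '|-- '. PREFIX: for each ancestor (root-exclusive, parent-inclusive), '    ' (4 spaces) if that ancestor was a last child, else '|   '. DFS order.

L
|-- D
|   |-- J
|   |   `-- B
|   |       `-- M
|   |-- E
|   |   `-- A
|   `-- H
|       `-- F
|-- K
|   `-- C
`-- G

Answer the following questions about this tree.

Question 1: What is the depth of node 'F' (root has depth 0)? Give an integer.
Answer: 3

Derivation:
Path from root to F: L -> D -> H -> F
Depth = number of edges = 3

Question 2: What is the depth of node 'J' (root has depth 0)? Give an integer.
Path from root to J: L -> D -> J
Depth = number of edges = 2

Answer: 2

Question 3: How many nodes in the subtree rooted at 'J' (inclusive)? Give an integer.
Subtree rooted at J contains: B, J, M
Count = 3

Answer: 3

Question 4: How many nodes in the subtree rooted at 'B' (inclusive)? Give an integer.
Subtree rooted at B contains: B, M
Count = 2

Answer: 2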